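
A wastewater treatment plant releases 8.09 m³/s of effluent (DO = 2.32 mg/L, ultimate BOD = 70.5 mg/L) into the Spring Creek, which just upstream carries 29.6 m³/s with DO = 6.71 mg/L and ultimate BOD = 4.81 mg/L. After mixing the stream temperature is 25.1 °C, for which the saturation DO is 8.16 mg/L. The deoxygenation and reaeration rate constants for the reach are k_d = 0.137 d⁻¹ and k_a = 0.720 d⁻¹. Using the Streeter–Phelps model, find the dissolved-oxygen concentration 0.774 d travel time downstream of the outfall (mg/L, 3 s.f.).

Mixed DO = (29.6×6.71 + 8.09×2.32)/(29.6+8.09) = 217.4/37.69 = 5.768 mg/L.
Mixed L₀ = (29.6×4.81 + 8.09×70.5)/(37.69) = 712.7/37.69 = 18.91 mg/L.
Initial deficit D₀ = C_s − DO₀ = 8.16 − 5.768 = 2.392 mg/L.
D(0.774) = [0.137×18.91/(0.720−0.137)](e^(−0.137×0.774) − e^(−0.720×0.774)) + 2.392 e^(−0.720×0.774)
= 4.444 × (0.8994 − 0.5728) + 2.392 × 0.5728 = 2.822 mg/L.
DO = 8.16 − 2.822 = 5.338 mg/L.

DO ≈ 5.34 mg/L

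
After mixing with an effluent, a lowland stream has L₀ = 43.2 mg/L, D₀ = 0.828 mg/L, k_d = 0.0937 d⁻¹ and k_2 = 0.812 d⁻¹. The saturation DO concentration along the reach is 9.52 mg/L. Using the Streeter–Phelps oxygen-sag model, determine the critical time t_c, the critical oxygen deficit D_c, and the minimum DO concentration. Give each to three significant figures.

t_c ≈ 2.79 d; D_c ≈ 3.84 mg/L; min DO ≈ 5.68 mg/L

t_c = [1/(k_2−k_d)] ln[(k_2/k_d)(1 − D₀(k_2−k_d)/(k_d L₀))]
= [1/(0.812−0.0937)] ln[(0.812/0.0937)(1 − 0.828×0.7183/(0.0937×43.2))]
= (1/0.7183) ln[8.666 × 0.8531] = 1.392 × ln(7.393) = 1.392 × 2.000 = 2.785 d.
D_c = (k_d/k_2) L₀ e^(−k_d t_c) = (0.0937/0.812) × 43.2 × e^(−0.0937×2.785) = 0.1154 × 43.2 × 0.7703 = 3.840 mg/L.
Minimum DO = C_s − D_c = 9.52 − 3.840 = 5.680 mg/L.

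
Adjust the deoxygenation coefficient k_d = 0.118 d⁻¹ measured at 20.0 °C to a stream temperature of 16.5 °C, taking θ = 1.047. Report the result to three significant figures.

k_d ≈ 0.100 d⁻¹

k_d(T₂) = k_d(T₁) · θ^(T₂−T₁) = 0.118 × 1.047^(16.5−20.0)
= 0.118 × 1.047^-3.50 = 0.118 × 0.8515 = 0.1005 d⁻¹.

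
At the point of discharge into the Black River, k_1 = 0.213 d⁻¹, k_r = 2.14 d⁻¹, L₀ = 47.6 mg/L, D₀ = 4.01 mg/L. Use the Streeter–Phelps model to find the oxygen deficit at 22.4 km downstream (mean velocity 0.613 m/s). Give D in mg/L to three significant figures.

D ≈ 4.30 mg/L

Travel time t = x/v = 22.4 km / (0.613 m/s) = 22400 m / 0.613 m/s = 36540 s = 0.4229 d.
k_1 L₀/(k_r−k_1) = 0.213×47.6/(2.14−0.213) = 10.14/1.927 = 5.261 mg/L.
e^(−k_1 t) = e^(−0.213×0.4229) = 0.9139; e^(−k_r t) = e^(−2.14×0.4229) = 0.4045.
D = 5.261 × (0.9139 − 0.4045) + 4.01 × 0.4045 = 2.680 + 1.622 = 4.302 mg/L.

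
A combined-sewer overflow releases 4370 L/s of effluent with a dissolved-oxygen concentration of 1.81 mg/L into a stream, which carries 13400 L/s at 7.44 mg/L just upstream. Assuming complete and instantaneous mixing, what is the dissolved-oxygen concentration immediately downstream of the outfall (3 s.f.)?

6.06 mg/L

Flow-weighted mixing: C = (Q_r C_r + Q_w C_w)/(Q_r + Q_w)
= (13400×7.44 + 4370×1.81)/(13400 + 4370) = 107600/17770 = 6.055 mg/L.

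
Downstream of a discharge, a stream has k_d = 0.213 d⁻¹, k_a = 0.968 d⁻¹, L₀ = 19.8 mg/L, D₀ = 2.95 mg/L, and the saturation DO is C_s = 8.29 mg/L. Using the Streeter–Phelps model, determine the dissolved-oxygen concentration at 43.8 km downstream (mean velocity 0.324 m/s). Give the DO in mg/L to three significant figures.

DO ≈ 4.87 mg/L

Travel time t = x/v = 43.8 km / (0.324 m/s) = 43800 m / 0.324 m/s = 135200 s = 1.565 d.
k_d L₀/(k_a−k_d) = 0.213×19.8/(0.968−0.213) = 4.217/0.7550 = 5.586 mg/L.
e^(−k_d t) = e^(−0.213×1.565) = 0.7166; e^(−k_a t) = e^(−0.968×1.565) = 0.2199.
D = 5.586 × (0.7166 − 0.2199) + 2.95 × 0.2199 = 2.774 + 0.6487 = 3.423 mg/L.
DO = C_s − D = 8.29 − 3.423 = 4.867 mg/L.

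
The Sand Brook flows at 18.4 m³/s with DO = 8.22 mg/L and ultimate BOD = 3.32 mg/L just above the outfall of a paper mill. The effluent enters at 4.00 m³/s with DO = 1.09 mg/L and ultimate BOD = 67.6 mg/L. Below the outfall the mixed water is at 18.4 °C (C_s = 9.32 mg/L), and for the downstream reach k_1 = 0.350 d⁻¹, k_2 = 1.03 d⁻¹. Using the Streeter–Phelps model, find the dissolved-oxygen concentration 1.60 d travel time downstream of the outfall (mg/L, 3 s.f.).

DO ≈ 5.98 mg/L

Mixed DO = (18.4×8.22 + 4.00×1.09)/(18.4+4.00) = 155.6/22.40 = 6.947 mg/L.
Mixed L₀ = (18.4×3.32 + 4.00×67.6)/(22.40) = 331.5/22.40 = 14.80 mg/L.
Initial deficit D₀ = C_s − DO₀ = 9.32 − 6.947 = 2.373 mg/L.
D(1.60) = [0.350×14.80/(1.03−0.350)](e^(−0.350×1.60) − e^(−1.03×1.60)) + 2.373 e^(−1.03×1.60)
= 7.617 × (0.5712 − 0.1924) + 2.373 × 0.1924 = 3.342 mg/L.
DO = 9.32 − 3.342 = 5.978 mg/L.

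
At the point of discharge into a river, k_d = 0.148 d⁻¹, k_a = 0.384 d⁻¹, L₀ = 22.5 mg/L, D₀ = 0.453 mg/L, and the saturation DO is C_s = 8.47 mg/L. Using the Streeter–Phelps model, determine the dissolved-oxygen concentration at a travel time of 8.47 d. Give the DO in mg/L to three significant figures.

k_d L₀/(k_a−k_d) = 0.148×22.5/(0.384−0.148) = 3.330/0.2360 = 14.11 mg/L.
e^(−k_d t) = e^(−0.148×8.470) = 0.2855; e^(−k_a t) = e^(−0.384×8.470) = 0.03868.
D = 14.11 × (0.2855 − 0.03868) + 0.453 × 0.03868 = 3.483 + 0.01752 = 3.500 mg/L.
DO = C_s − D = 8.47 − 3.500 = 4.970 mg/L.

DO ≈ 4.97 mg/L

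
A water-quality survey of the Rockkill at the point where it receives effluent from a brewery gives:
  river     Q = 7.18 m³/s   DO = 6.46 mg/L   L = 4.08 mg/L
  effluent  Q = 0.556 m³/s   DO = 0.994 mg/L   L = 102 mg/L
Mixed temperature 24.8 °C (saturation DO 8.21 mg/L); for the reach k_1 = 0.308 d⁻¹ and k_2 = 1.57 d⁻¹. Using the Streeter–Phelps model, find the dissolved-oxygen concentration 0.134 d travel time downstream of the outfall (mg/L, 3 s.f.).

Mixed DO = (7.18×6.46 + 0.556×0.994)/(7.18+0.556) = 46.94/7.736 = 6.067 mg/L.
Mixed L₀ = (7.18×4.08 + 0.556×102)/(7.736) = 86.01/7.736 = 11.12 mg/L.
Initial deficit D₀ = C_s − DO₀ = 8.21 − 6.067 = 2.143 mg/L.
D(0.134) = [0.308×11.12/(1.57−0.308)](e^(−0.308×0.134) − e^(−1.57×0.134)) + 2.143 e^(−1.57×0.134)
= 2.713 × (0.9596 − 0.8103) + 2.143 × 0.8103 = 2.141 mg/L.
DO = 8.21 − 2.141 = 6.069 mg/L.

DO ≈ 6.07 mg/L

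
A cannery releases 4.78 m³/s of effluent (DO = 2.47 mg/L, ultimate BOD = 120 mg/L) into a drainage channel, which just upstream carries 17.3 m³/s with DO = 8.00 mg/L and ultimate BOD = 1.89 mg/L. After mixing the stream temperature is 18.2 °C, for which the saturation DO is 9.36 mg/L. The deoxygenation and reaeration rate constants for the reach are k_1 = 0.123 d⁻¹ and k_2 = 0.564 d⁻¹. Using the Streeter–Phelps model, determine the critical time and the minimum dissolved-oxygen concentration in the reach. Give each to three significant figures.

Mixed DO = (17.3×8.00 + 4.78×2.47)/(17.3+4.78) = 150.2/22.08 = 6.803 mg/L.
Mixed L₀ = (17.3×1.89 + 4.78×120)/(22.08) = 606.3/22.08 = 27.46 mg/L.
Initial deficit D₀ = C_s − DO₀ = 9.36 − 6.803 = 2.557 mg/L.
t_c = (1/0.4410) ln[(0.564/0.123)(1 − 2.557×0.4410/(0.123×27.46))] = 2.268 × ln(3.054) = 2.532 d.
D_c = (0.123/0.564) × 27.46 × e^(−0.123×2.532) = 0.2181 × 27.46 × 0.7324 = 4.386 mg/L.
Minimum DO = 9.36 − 4.386 = 4.974 mg/L.

t_c ≈ 2.53 d; minimum DO ≈ 4.97 mg/L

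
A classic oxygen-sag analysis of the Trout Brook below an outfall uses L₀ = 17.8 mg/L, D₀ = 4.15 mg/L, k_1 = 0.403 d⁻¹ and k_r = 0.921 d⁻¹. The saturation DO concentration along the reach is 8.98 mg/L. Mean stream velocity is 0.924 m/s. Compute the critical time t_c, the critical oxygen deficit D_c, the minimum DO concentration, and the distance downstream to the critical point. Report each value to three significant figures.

t_c ≈ 0.908 d; D_c ≈ 5.40 mg/L; min DO ≈ 3.58 mg/L; x_c ≈ 72.5 km

t_c = [1/(k_r−k_1)] ln[(k_r/k_1)(1 − D₀(k_r−k_1)/(k_1 L₀))]
= [1/(0.921−0.403)] ln[(0.921/0.403)(1 − 4.15×0.5180/(0.403×17.8))]
= (1/0.5180) ln[2.285 × 0.7003] = 1.931 × ln(1.600) = 1.931 × 0.4703 = 0.9079 d.
D_c = (k_1/k_r) L₀ e^(−k_1 t_c) = (0.403/0.921) × 17.8 × e^(−0.403×0.9079) = 0.4376 × 17.8 × 0.6936 = 5.402 mg/L.
Minimum DO = C_s − D_c = 8.98 − 5.402 = 3.578 mg/L.
x_c = v t_c = 0.924 m/s × 0.9079 d × 86400 s/d = 72480 m ≈ 72.5 km.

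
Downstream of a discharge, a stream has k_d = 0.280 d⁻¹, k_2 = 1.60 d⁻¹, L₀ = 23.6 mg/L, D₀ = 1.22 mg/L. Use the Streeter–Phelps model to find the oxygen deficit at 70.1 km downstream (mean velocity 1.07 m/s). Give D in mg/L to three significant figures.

Travel time t = x/v = 70.1 km / (1.07 m/s) = 70100 m / 1.07 m/s = 65510 s = 0.7583 d.
k_d L₀/(k_2−k_d) = 0.280×23.6/(1.60−0.280) = 6.608/1.320 = 5.006 mg/L.
e^(−k_d t) = e^(−0.280×0.7583) = 0.8087; e^(−k_2 t) = e^(−1.60×0.7583) = 0.2972.
D = 5.006 × (0.8087 − 0.2972) + 1.22 × 0.2972 = 2.560 + 0.3626 = 2.923 mg/L.

D ≈ 2.92 mg/L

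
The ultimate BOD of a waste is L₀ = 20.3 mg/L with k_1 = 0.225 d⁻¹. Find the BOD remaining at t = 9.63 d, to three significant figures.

L ≈ 2.33 mg/L

L_t = L₀ e^(−k_1 t) = 20.3 × e^(−0.225×9.63) = 20.3 × 0.1145 = 2.325 mg/L.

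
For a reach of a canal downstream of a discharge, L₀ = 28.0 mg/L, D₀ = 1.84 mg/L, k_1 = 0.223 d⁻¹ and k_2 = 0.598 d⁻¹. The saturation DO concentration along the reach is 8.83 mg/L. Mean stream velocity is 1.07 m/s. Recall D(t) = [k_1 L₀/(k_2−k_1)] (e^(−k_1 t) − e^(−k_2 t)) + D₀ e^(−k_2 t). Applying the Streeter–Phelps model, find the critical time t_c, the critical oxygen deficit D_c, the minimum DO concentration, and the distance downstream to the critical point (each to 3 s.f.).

With k_2/k_1 = 2.682 and 1 − D₀(k_2−k_1)/(k_1 L₀) = 0.8895,
t_c = ln(2.682 × 0.8895) / (0.598 − 0.223) = ln(2.385) / 0.3750 = 0.8693/0.3750 = 2.318 d.
D_c = (k_1/k_2) L₀ e^(−k_1 t_c) = (0.223/0.598) × 28.0 × e^(−0.223×2.318) = 0.3729 × 28.0 × 0.5963 = 6.227 mg/L.
Minimum DO = C_s − D_c = 8.83 − 6.227 = 2.603 mg/L.
x_c = v t_c = 1.07 m/s × 2.318 d × 86400 s/d = 214300 m ≈ 214 km.

t_c ≈ 2.32 d; D_c ≈ 6.23 mg/L; min DO ≈ 2.60 mg/L; x_c ≈ 214 km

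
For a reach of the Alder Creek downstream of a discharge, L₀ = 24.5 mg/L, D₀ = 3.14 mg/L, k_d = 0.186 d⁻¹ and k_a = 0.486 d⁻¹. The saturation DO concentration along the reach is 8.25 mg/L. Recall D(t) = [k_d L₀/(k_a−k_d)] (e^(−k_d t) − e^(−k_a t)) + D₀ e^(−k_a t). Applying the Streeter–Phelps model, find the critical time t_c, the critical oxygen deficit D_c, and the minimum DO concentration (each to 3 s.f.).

With k_a/k_d = 2.613 and 1 − D₀(k_a−k_d)/(k_d L₀) = 0.7933,
t_c = ln(2.613 × 0.7933) / (0.486 − 0.186) = ln(2.073) / 0.3000 = 0.7289/0.3000 = 2.430 d.
L(t_c) = L₀ e^(−k_d t_c) = 24.5 × 0.6364 = 15.59 mg/L, and at the critical point k_a D_c = k_d L, so D_c = (0.186/0.486) × 15.59 = 5.967 mg/L.
Minimum DO = C_s − D_c = 8.25 − 5.967 = 2.283 mg/L.

t_c ≈ 2.43 d; D_c ≈ 5.97 mg/L; min DO ≈ 2.28 mg/L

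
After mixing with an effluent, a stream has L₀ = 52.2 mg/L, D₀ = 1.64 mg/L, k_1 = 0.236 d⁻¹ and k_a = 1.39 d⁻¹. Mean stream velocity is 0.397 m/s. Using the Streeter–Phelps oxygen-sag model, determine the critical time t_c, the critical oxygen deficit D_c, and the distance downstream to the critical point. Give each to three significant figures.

t_c ≈ 1.39 d; D_c ≈ 6.38 mg/L; x_c ≈ 47.7 km

t_c = [1/(k_a−k_1)] ln[(k_a/k_1)(1 − D₀(k_a−k_1)/(k_1 L₀))]
= [1/(1.39−0.236)] ln[(1.39/0.236)(1 − 1.64×1.154/(0.236×52.2))]
= (1/1.154) ln[5.890 × 0.8464] = 0.8666 × ln(4.985) = 0.8666 × 1.606 = 1.392 d.
L(t_c) = L₀ e^(−k_1 t_c) = 52.2 × 0.7200 = 37.58 mg/L, and at the critical point k_a D_c = k_1 L, so D_c = (0.236/1.39) × 37.58 = 6.381 mg/L.
x_c = v t_c = 0.397 m/s × 1.392 d × 86400 s/d = 47750 m ≈ 47.7 km.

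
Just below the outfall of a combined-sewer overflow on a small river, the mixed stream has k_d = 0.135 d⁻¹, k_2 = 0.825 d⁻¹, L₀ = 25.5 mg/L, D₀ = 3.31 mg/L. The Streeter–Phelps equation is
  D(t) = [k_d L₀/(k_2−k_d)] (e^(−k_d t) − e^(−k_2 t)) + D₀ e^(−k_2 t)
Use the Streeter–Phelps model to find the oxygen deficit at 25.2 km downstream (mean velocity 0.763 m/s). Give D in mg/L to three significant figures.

Travel time t = x/v = 25.2 km / (0.763 m/s) = 25200 m / 0.763 m/s = 33030 s = 0.3823 d.
k_d L₀/(k_2−k_d) = 0.135×25.5/(0.825−0.135) = 3.443/0.6900 = 4.989 mg/L.
e^(−k_d t) = e^(−0.135×0.3823) = 0.9497; e^(−k_2 t) = e^(−0.825×0.3823) = 0.7295.
D = 4.989 × (0.9497 − 0.7295) + 3.31 × 0.7295 = 1.099 + 2.415 = 3.513 mg/L.

D ≈ 3.51 mg/L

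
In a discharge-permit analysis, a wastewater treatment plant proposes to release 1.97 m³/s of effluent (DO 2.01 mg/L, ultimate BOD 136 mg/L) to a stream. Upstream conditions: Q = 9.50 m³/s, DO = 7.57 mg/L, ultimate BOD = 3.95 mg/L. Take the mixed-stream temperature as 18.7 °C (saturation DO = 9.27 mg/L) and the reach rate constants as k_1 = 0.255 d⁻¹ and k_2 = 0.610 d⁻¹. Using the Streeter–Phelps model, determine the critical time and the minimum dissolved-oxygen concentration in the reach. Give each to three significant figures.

t_c ≈ 2.04 d; minimum DO ≈ 2.65 mg/L

Mixed DO = (9.50×7.57 + 1.97×2.01)/(9.50+1.97) = 75.87/11.47 = 6.615 mg/L.
Mixed L₀ = (9.50×3.95 + 1.97×136)/(11.47) = 305.4/11.47 = 26.63 mg/L.
Initial deficit D₀ = C_s − DO₀ = 9.27 − 6.615 = 2.655 mg/L.
t_c = (1/0.3550) ln[(0.610/0.255)(1 − 2.655×0.3550/(0.255×26.63))] = 2.817 × ln(2.060) = 2.036 d.
D_c = (0.255/0.610) × 26.63 × e^(−0.255×2.036) = 0.4180 × 26.63 × 0.5950 = 6.624 mg/L.
Minimum DO = 9.27 − 6.624 = 2.646 mg/L.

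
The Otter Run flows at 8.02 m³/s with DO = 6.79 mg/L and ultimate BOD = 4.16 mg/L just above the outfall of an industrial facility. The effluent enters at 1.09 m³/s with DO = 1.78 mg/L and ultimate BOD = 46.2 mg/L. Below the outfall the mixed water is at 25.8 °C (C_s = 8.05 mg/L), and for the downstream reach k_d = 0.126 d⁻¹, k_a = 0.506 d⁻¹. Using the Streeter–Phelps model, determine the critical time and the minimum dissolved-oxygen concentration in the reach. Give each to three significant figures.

t_c ≈ 1.18 d; minimum DO ≈ 6.08 mg/L

Mixed DO = (8.02×6.79 + 1.09×1.78)/(8.02+1.09) = 56.40/9.110 = 6.191 mg/L.
Mixed L₀ = (8.02×4.16 + 1.09×46.2)/(9.110) = 83.72/9.110 = 9.190 mg/L.
Initial deficit D₀ = C_s − DO₀ = 8.05 − 6.191 = 1.859 mg/L.
t_c = (1/0.3800) ln[(0.506/0.126)(1 − 1.859×0.3800/(0.126×9.190))] = 2.632 × ln(1.565) = 1.179 d.
D_c = (0.126/0.506) × 9.190 × e^(−0.126×1.179) = 0.2490 × 9.190 × 0.8619 = 1.972 mg/L.
Minimum DO = 8.05 − 1.972 = 6.078 mg/L.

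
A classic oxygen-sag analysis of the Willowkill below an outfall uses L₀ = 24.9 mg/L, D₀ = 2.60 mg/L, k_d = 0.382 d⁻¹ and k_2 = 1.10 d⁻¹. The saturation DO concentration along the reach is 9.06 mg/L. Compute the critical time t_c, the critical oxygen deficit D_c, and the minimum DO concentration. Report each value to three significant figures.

With k_2/k_d = 2.880 and 1 − D₀(k_2−k_d)/(k_d L₀) = 0.8037,
t_c = ln(2.880 × 0.8037) / (1.10 − 0.382) = ln(2.314) / 0.7180 = 0.8392/0.7180 = 1.169 d.
D_c = (k_d/k_2) L₀ e^(−k_d t_c) = (0.382/1.10) × 24.9 × e^(−0.382×1.169) = 0.3473 × 24.9 × 0.6399 = 5.533 mg/L.
Minimum DO = C_s − D_c = 9.06 − 5.533 = 3.527 mg/L.

t_c ≈ 1.17 d; D_c ≈ 5.53 mg/L; min DO ≈ 3.53 mg/L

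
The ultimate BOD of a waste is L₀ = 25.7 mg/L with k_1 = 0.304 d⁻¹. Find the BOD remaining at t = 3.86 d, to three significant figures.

L_t = L₀ e^(−k_1 t) = 25.7 × e^(−0.304×3.86) = 25.7 × 0.3093 = 7.949 mg/L.

L ≈ 7.95 mg/L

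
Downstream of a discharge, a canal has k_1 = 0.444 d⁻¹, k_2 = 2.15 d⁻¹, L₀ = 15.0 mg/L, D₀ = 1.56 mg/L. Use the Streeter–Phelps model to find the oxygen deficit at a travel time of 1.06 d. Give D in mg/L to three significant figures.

k_1 L₀/(k_2−k_1) = 0.444×15.0/(2.15−0.444) = 6.660/1.706 = 3.904 mg/L.
e^(−k_1 t) = e^(−0.444×1.060) = 0.6246; e^(−k_2 t) = e^(−2.15×1.060) = 0.1024.
D = 3.904 × (0.6246 − 0.1024) + 1.56 × 0.1024 = 2.039 + 0.1597 = 2.198 mg/L.

D ≈ 2.20 mg/L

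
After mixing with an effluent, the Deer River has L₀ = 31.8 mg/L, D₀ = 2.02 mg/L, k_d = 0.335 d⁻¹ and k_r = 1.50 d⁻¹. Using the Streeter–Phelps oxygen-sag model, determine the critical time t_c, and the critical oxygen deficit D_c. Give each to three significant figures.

With k_r/k_d = 4.478 and 1 − D₀(k_r−k_d)/(k_d L₀) = 0.7791,
t_c = ln(4.478 × 0.7791) / (1.50 − 0.335) = ln(3.488) / 1.165 = 1.249/1.165 = 1.073 d.
D_c = (k_d/k_r) L₀ e^(−k_d t_c) = (0.335/1.50) × 31.8 × e^(−0.335×1.073) = 0.2233 × 31.8 × 0.6982 = 4.958 mg/L.

t_c ≈ 1.07 d; D_c ≈ 4.96 mg/L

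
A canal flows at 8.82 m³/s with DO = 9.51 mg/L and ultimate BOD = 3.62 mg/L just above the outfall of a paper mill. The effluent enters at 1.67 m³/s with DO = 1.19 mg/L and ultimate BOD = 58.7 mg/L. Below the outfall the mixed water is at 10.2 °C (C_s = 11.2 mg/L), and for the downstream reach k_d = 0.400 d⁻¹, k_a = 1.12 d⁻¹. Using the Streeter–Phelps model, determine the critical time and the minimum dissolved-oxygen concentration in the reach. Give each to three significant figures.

Mixed DO = (8.82×9.51 + 1.67×1.19)/(8.82+1.67) = 85.87/10.49 = 8.185 mg/L.
Mixed L₀ = (8.82×3.62 + 1.67×58.7)/(10.49) = 130.0/10.49 = 12.39 mg/L.
Initial deficit D₀ = C_s − DO₀ = 11.2 − 8.185 = 3.015 mg/L.
t_c = (1/0.7200) ln[(1.12/0.400)(1 − 3.015×0.7200/(0.400×12.39))] = 1.389 × ln(1.574) = 0.6297 d.
D_c = (0.400/1.12) × 12.39 × e^(−0.400×0.6297) = 0.3571 × 12.39 × 0.7773 = 3.439 mg/L.
Minimum DO = 11.2 − 3.439 = 7.761 mg/L.

t_c ≈ 0.630 d; minimum DO ≈ 7.76 mg/L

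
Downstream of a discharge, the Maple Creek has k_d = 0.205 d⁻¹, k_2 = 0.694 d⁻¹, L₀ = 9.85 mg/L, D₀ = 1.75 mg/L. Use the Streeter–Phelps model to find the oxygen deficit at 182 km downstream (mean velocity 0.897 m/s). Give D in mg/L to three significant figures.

D ≈ 2.09 mg/L

Travel time t = x/v = 182 km / (0.897 m/s) = 182000 m / 0.897 m/s = 202900 s = 2.348 d.
k_d L₀/(k_2−k_d) = 0.205×9.85/(0.694−0.205) = 2.019/0.4890 = 4.129 mg/L.
e^(−k_d t) = e^(−0.205×2.348) = 0.6179; e^(−k_2 t) = e^(−0.694×2.348) = 0.1960.
D = 4.129 × (0.6179 − 0.1960) + 1.75 × 0.1960 = 1.742 + 0.3430 = 2.085 mg/L.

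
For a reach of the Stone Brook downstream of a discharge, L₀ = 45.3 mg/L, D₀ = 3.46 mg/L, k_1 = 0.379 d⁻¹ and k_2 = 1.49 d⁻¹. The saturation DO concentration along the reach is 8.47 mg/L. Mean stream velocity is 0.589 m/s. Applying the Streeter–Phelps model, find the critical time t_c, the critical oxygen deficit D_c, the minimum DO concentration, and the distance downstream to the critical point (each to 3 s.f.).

t_c ≈ 1.00 d; D_c ≈ 7.88 mg/L; min DO ≈ 0.594 mg/L; x_c ≈ 51.1 km

With k_2/k_1 = 3.931 and 1 − D₀(k_2−k_1)/(k_1 L₀) = 0.7761,
t_c = ln(3.931 × 0.7761) / (1.49 − 0.379) = ln(3.051) / 1.111 = 1.116/1.111 = 1.004 d.
D_c = (k_1/k_2) L₀ e^(−k_1 t_c) = (0.379/1.49) × 45.3 × e^(−0.379×1.004) = 0.2544 × 45.3 × 0.6835 = 7.876 mg/L.
Minimum DO = C_s − D_c = 8.47 − 7.876 = 0.5944 mg/L.
x_c = v t_c = 0.589 m/s × 1.004 d × 86400 s/d = 51100 m ≈ 51.1 km.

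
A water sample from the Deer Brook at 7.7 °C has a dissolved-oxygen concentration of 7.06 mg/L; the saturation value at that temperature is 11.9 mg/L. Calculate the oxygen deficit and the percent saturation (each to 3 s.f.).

D = C_s − C = 11.9 − 7.06 = 4.84 mg/L.
% saturation = 7.06/11.9 × 100 = 59.3 %.

D ≈ 4.84 mg/L; 59.3 % saturation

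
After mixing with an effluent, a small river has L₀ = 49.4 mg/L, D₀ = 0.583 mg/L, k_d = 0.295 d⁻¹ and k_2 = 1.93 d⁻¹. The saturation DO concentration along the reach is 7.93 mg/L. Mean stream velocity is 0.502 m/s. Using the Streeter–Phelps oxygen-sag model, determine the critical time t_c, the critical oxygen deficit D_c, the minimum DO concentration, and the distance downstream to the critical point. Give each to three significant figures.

t_c = [1/(k_2−k_d)] ln[(k_2/k_d)(1 − D₀(k_2−k_d)/(k_d L₀))]
= [1/(1.93−0.295)] ln[(1.93/0.295)(1 − 0.583×1.635/(0.295×49.4))]
= (1/1.635) ln[6.542 × 0.9346] = 0.6116 × ln(6.114) = 0.6116 × 1.811 = 1.107 d.
L(t_c) = L₀ e^(−k_d t_c) = 49.4 × 0.7213 = 35.63 mg/L, and at the critical point k_2 D_c = k_d L, so D_c = (0.295/1.93) × 35.63 = 5.446 mg/L.
Minimum DO = C_s − D_c = 7.93 − 5.446 = 2.484 mg/L.
x_c = v t_c = 0.502 m/s × 1.107 d × 86400 s/d = 48030 m ≈ 48.0 km.

t_c ≈ 1.11 d; D_c ≈ 5.45 mg/L; min DO ≈ 2.48 mg/L; x_c ≈ 48.0 km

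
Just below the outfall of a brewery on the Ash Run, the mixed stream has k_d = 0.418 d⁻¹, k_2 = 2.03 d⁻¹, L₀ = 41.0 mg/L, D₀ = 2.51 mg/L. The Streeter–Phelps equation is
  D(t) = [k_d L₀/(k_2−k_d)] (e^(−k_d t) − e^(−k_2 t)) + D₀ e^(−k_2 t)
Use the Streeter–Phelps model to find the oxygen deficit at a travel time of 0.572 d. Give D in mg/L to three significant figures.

k_d L₀/(k_2−k_d) = 0.418×41.0/(2.03−0.418) = 17.14/1.612 = 10.63 mg/L.
e^(−k_d t) = e^(−0.418×0.5720) = 0.7873; e^(−k_2 t) = e^(−2.03×0.5720) = 0.3131.
D = 10.63 × (0.7873 − 0.3131) + 2.51 × 0.3131 = 5.042 + 0.7859 = 5.828 mg/L.

D ≈ 5.83 mg/L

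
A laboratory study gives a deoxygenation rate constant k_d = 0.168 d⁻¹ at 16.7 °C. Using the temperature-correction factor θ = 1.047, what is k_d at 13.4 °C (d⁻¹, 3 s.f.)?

k_d(T₂) = k_d(T₁) · θ^(T₂−T₁) = 0.168 × 1.047^(13.4−16.7)
= 0.168 × 1.047^-3.30 = 0.168 × 0.8594 = 0.1444 d⁻¹.

k_d ≈ 0.144 d⁻¹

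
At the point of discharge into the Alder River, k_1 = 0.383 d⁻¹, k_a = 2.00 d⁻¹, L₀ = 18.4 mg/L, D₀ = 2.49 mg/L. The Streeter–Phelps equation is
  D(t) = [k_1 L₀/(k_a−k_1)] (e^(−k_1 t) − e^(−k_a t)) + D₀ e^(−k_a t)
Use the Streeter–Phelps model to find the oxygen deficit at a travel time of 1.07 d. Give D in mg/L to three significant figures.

D ≈ 2.67 mg/L

k_1 L₀/(k_a−k_1) = 0.383×18.4/(2.00−0.383) = 7.047/1.617 = 4.358 mg/L.
e^(−k_1 t) = e^(−0.383×1.070) = 0.6638; e^(−k_a t) = e^(−2.00×1.070) = 0.1177.
D = 4.358 × (0.6638 − 0.1177) + 2.49 × 0.1177 = 2.380 + 0.2930 = 2.673 mg/L.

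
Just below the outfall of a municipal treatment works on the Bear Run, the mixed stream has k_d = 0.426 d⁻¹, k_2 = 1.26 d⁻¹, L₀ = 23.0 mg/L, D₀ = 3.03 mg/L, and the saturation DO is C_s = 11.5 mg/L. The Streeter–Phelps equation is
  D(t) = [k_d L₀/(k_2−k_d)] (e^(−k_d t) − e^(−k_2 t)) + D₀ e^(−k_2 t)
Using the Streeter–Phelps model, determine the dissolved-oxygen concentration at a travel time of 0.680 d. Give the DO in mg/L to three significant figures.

k_d L₀/(k_2−k_d) = 0.426×23.0/(1.26−0.426) = 9.798/0.8340 = 11.75 mg/L.
e^(−k_d t) = e^(−0.426×0.6800) = 0.7485; e^(−k_2 t) = e^(−1.26×0.6800) = 0.4245.
D = 11.75 × (0.7485 − 0.4245) + 3.03 × 0.4245 = 3.806 + 1.286 = 5.093 mg/L.
DO = C_s − D = 11.5 − 5.093 = 6.407 mg/L.

DO ≈ 6.41 mg/L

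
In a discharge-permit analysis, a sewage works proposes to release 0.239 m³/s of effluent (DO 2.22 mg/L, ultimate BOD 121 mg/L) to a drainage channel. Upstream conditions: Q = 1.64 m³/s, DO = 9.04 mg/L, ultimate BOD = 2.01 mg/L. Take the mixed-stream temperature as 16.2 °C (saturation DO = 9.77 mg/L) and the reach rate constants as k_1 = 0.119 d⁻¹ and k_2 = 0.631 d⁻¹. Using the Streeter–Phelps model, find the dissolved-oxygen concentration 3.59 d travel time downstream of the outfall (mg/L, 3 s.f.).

Mixed DO = (1.64×9.04 + 0.239×2.22)/(1.64+0.239) = 15.36/1.879 = 8.173 mg/L.
Mixed L₀ = (1.64×2.01 + 0.239×121)/(1.879) = 32.22/1.879 = 17.14 mg/L.
Initial deficit D₀ = C_s − DO₀ = 9.77 − 8.173 = 1.597 mg/L.
D(3.59) = [0.119×17.14/(0.631−0.119)](e^(−0.119×3.59) − e^(−0.631×3.59)) + 1.597 e^(−0.631×3.59)
= 3.985 × (0.6523 − 0.1038) + 1.597 × 0.1038 = 2.352 mg/L.
DO = 9.77 − 2.352 = 7.418 mg/L.

DO ≈ 7.42 mg/L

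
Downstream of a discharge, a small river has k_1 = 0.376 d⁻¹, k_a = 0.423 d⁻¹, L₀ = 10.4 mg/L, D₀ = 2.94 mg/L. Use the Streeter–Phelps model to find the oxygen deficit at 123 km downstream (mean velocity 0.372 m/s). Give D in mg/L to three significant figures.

D ≈ 3.83 mg/L

Travel time t = x/v = 123 km / (0.372 m/s) = 123000 m / 0.372 m/s = 330600 s = 3.827 d.
k_1 L₀/(k_a−k_1) = 0.376×10.4/(0.423−0.376) = 3.910/0.04700 = 83.20 mg/L.
e^(−k_1 t) = e^(−0.376×3.827) = 0.2372; e^(−k_a t) = e^(−0.423×3.827) = 0.1981.
D = 83.20 × (0.2372 − 0.1981) + 2.94 × 0.1981 = 3.249 + 0.5825 = 3.831 mg/L.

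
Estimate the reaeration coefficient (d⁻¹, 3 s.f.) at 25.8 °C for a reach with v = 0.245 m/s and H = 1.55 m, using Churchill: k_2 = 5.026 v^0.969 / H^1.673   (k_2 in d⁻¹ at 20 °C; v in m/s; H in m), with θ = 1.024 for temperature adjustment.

k_2(20) = 5.026 × 0.245^0.969 / 1.55^1.673 = 5.026 × 0.2559 / 2.082 = 0.6179 d⁻¹.
k_2(25.8) = 0.6179 × 1.024^(25.8−20) = 0.6179 × 1.147 = 0.7090 d⁻¹.

k_2 ≈ 0.709 d⁻¹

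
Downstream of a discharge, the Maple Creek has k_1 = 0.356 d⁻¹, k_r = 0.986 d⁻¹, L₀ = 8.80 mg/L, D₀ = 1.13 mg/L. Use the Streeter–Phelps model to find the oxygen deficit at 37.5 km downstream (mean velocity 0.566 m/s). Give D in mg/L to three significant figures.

D ≈ 1.98 mg/L

Travel time t = x/v = 37.5 km / (0.566 m/s) = 37500 m / 0.566 m/s = 66250 s = 0.7668 d.
k_1 L₀/(k_r−k_1) = 0.356×8.80/(0.986−0.356) = 3.133/0.6300 = 4.973 mg/L.
e^(−k_1 t) = e^(−0.356×0.7668) = 0.7611; e^(−k_r t) = e^(−0.986×0.7668) = 0.4695.
D = 4.973 × (0.7611 − 0.4695) + 1.13 × 0.4695 = 1.450 + 0.5305 = 1.981 mg/L.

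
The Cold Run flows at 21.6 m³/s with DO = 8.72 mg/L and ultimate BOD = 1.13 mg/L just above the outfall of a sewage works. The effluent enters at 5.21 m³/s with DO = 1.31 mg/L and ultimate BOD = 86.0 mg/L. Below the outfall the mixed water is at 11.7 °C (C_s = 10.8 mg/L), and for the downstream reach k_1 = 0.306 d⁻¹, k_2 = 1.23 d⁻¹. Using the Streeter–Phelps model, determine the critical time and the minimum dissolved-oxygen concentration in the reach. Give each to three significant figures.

Mixed DO = (21.6×8.72 + 5.21×1.31)/(21.6+5.21) = 195.2/26.81 = 7.280 mg/L.
Mixed L₀ = (21.6×1.13 + 5.21×86.0)/(26.81) = 472.5/26.81 = 17.62 mg/L.
Initial deficit D₀ = C_s − DO₀ = 10.8 − 7.280 = 3.520 mg/L.
t_c = (1/0.9240) ln[(1.23/0.306)(1 − 3.520×0.9240/(0.306×17.62))] = 1.082 × ln(1.595) = 0.5054 d.
D_c = (0.306/1.23) × 17.62 × e^(−0.306×0.5054) = 0.2488 × 17.62 × 0.8567 = 3.756 mg/L.
Minimum DO = 10.8 − 3.756 = 7.044 mg/L.

t_c ≈ 0.505 d; minimum DO ≈ 7.04 mg/L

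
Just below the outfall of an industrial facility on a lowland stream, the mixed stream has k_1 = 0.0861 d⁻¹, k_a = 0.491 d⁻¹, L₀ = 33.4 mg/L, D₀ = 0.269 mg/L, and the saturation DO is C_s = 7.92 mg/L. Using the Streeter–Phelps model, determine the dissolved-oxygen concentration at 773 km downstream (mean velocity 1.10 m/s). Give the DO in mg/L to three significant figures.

Travel time t = x/v = 773 km / (1.10 m/s) = 773000 m / 1.10 m/s = 702700 s = 8.133 d.
k_1 L₀/(k_a−k_1) = 0.0861×33.4/(0.491−0.0861) = 2.876/0.4049 = 7.102 mg/L.
e^(−k_1 t) = e^(−0.0861×8.133) = 0.4964; e^(−k_a t) = e^(−0.491×8.133) = 0.01843.
D = 7.102 × (0.4964 − 0.01843) + 0.269 × 0.01843 = 3.395 + 0.004959 = 3.400 mg/L.
DO = C_s − D = 7.92 − 3.400 = 4.520 mg/L.

DO ≈ 4.52 mg/L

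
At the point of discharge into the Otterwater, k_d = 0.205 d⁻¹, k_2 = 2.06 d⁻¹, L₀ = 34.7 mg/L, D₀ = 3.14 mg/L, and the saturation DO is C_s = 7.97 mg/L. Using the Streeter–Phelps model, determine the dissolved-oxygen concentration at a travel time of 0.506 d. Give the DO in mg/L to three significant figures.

k_d L₀/(k_2−k_d) = 0.205×34.7/(2.06−0.205) = 7.114/1.855 = 3.835 mg/L.
e^(−k_d t) = e^(−0.205×0.5060) = 0.9015; e^(−k_2 t) = e^(−2.06×0.5060) = 0.3526.
D = 3.835 × (0.9015 − 0.3526) + 3.14 × 0.3526 = 2.105 + 1.107 = 3.212 mg/L.
DO = C_s − D = 7.97 − 3.212 = 4.758 mg/L.

DO ≈ 4.76 mg/L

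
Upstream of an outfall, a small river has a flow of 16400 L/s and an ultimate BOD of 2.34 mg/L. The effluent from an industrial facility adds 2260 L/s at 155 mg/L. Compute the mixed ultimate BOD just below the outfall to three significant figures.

Flow-weighted mixing: C = (Q_r C_r + Q_w C_w)/(Q_r + Q_w)
= (16400×2.34 + 2260×155)/(16400 + 2260) = 388700/18660 = 20.83 mg/L.

20.8 mg/L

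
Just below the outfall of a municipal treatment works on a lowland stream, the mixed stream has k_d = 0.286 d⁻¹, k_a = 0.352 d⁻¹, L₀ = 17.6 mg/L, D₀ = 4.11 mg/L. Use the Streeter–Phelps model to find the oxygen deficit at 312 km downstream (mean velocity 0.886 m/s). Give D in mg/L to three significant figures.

Travel time t = x/v = 312 km / (0.886 m/s) = 312000 m / 0.886 m/s = 352100 s = 4.076 d.
k_d L₀/(k_a−k_d) = 0.286×17.6/(0.352−0.286) = 5.034/0.06600 = 76.27 mg/L.
e^(−k_d t) = e^(−0.286×4.076) = 0.3117; e^(−k_a t) = e^(−0.352×4.076) = 0.2382.
D = 76.27 × (0.3117 − 0.2382) + 4.11 × 0.2382 = 5.607 + 0.9790 = 6.586 mg/L.

D ≈ 6.59 mg/L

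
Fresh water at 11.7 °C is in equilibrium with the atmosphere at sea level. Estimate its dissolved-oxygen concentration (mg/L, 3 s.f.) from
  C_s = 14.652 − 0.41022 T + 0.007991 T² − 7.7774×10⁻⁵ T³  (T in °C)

C_s = 14.652 − 0.41022×11.7 + 0.007991×11.7² − 7.7774×10⁻⁵×11.7³ = 10.82 mg/L.

C_s ≈ 10.8 mg/L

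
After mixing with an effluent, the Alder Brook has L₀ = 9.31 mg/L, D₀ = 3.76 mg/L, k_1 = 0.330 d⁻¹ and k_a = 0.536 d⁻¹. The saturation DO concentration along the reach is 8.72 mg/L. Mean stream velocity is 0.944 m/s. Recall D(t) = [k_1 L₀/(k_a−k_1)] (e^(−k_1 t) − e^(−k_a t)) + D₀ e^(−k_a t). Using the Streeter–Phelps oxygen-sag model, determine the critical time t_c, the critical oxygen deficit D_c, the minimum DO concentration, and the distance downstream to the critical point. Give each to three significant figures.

t_c ≈ 0.944 d; D_c ≈ 4.20 mg/L; min DO ≈ 4.52 mg/L; x_c ≈ 77.0 km

With k_a/k_1 = 1.624 and 1 − D₀(k_a−k_1)/(k_1 L₀) = 0.7479,
t_c = ln(1.624 × 0.7479) / (0.536 − 0.330) = ln(1.215) / 0.2060 = 0.1945/0.2060 = 0.9444 d.
D_c = (k_1/k_a) L₀ e^(−k_1 t_c) = (0.330/0.536) × 9.31 × e^(−0.330×0.9444) = 0.6157 × 9.31 × 0.7322 = 4.197 mg/L.
Minimum DO = C_s − D_c = 8.72 − 4.197 = 4.523 mg/L.
x_c = v t_c = 0.944 m/s × 0.9444 d × 86400 s/d = 77020 m ≈ 77.0 km.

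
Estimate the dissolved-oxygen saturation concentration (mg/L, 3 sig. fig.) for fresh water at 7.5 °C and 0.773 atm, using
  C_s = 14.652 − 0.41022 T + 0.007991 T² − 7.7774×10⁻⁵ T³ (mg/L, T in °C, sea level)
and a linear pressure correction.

C_s ≈ 9.27 mg/L

At sea level: C_s = 14.652 − 0.41022×7.5 + 0.007991×7.5² − 7.7774×10⁻⁵×7.5³ = 11.99 mg/L.
Pressure correction: C_s' = 11.99 × 0.773 = 9.270 mg/L.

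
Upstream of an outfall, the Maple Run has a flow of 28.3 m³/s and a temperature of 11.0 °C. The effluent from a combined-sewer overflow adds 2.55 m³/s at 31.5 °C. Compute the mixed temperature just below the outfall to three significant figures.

12.7 °C

Flow-weighted mixing: C = (Q_r C_r + Q_w C_w)/(Q_r + Q_w)
= (28.3×11.0 + 2.55×31.5)/(28.3 + 2.55) = 391.6/30.85 = 12.69 °C.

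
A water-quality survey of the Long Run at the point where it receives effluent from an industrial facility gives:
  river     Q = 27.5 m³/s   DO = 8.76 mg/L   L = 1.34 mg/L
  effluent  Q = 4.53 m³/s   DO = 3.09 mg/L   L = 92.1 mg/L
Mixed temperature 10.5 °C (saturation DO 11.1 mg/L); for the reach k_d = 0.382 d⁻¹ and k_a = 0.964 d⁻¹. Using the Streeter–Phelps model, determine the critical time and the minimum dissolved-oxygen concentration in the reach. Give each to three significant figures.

Mixed DO = (27.5×8.76 + 4.53×3.09)/(27.5+4.53) = 254.9/32.03 = 7.958 mg/L.
Mixed L₀ = (27.5×1.34 + 4.53×92.1)/(32.03) = 454.1/32.03 = 14.18 mg/L.
Initial deficit D₀ = C_s − DO₀ = 11.1 − 7.958 = 3.142 mg/L.
t_c = (1/0.5820) ln[(0.964/0.382)(1 − 3.142×0.5820/(0.382×14.18))] = 1.718 × ln(1.671) = 0.8826 d.
D_c = (0.382/0.964) × 14.18 × e^(−0.382×0.8826) = 0.3963 × 14.18 × 0.7138 = 4.010 mg/L.
Minimum DO = 11.1 − 4.010 = 7.090 mg/L.

t_c ≈ 0.883 d; minimum DO ≈ 7.09 mg/L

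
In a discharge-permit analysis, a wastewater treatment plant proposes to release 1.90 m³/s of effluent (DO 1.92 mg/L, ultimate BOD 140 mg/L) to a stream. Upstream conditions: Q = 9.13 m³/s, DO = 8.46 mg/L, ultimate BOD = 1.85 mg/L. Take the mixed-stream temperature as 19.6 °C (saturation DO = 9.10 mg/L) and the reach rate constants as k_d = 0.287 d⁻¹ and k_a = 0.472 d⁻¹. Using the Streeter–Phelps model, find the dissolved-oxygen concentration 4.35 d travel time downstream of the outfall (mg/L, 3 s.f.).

DO ≈ 2.56 mg/L

Mixed DO = (9.13×8.46 + 1.90×1.92)/(9.13+1.90) = 80.89/11.03 = 7.333 mg/L.
Mixed L₀ = (9.13×1.85 + 1.90×140)/(11.03) = 282.9/11.03 = 25.65 mg/L.
Initial deficit D₀ = C_s − DO₀ = 9.10 − 7.333 = 1.767 mg/L.
D(4.35) = [0.287×25.65/(0.472−0.287)](e^(−0.287×4.35) − e^(−0.472×4.35)) + 1.767 e^(−0.472×4.35)
= 39.79 × (0.2869 − 0.1283) + 1.767 × 0.1283 = 6.538 mg/L.
DO = 9.10 − 6.538 = 2.562 mg/L.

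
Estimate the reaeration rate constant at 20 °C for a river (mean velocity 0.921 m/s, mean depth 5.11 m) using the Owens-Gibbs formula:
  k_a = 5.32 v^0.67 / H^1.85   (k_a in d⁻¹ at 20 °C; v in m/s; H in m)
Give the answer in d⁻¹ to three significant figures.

k_a = 5.32 × 0.921^0.67 / 5.11^1.85 = 5.32 × 0.9464 / 20.44 = 0.2463 d⁻¹.

k_a ≈ 0.246 d⁻¹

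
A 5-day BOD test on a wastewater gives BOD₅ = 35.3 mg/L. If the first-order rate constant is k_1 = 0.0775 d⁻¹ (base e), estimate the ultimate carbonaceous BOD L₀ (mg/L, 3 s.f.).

L₀ ≈ 110 mg/L

BOD₅ = L₀(1 − e^(−5k_1)) ⇒ L₀ = BOD₅ / (1 − e^(−5×0.0775))
= 35.3 / (1 − 0.6788) = 35.3 / 0.3212 = 109.9 mg/L.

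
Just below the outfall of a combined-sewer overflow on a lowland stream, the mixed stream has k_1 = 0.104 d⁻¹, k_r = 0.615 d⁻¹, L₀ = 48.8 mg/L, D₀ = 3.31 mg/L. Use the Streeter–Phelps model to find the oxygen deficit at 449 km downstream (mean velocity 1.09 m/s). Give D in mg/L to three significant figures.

D ≈ 5.70 mg/L

Travel time t = x/v = 449 km / (1.09 m/s) = 449000 m / 1.09 m/s = 411900 s = 4.768 d.
k_1 L₀/(k_r−k_1) = 0.104×48.8/(0.615−0.104) = 5.075/0.5110 = 9.932 mg/L.
e^(−k_1 t) = e^(−0.104×4.768) = 0.6091; e^(−k_r t) = e^(−0.615×4.768) = 0.05328.
D = 9.932 × (0.6091 − 0.05328) + 3.31 × 0.05328 = 5.520 + 0.1764 = 5.696 mg/L.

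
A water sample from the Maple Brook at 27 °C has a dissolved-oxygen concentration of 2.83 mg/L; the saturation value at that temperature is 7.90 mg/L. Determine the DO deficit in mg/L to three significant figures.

D ≈ 5.07 mg/L

D = C_s − C = 7.90 − 2.83 = 5.07 mg/L.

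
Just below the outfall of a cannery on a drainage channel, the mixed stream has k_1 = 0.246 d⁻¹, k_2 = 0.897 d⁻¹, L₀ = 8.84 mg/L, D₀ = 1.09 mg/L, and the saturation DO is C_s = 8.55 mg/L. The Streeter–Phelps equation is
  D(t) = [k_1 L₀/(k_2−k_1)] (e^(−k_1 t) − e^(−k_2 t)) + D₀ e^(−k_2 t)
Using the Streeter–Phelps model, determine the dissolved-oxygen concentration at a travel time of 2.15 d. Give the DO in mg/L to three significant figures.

DO ≈ 6.91 mg/L

k_1 L₀/(k_2−k_1) = 0.246×8.84/(0.897−0.246) = 2.175/0.6510 = 3.340 mg/L.
e^(−k_1 t) = e^(−0.246×2.150) = 0.5893; e^(−k_2 t) = e^(−0.897×2.150) = 0.1454.
D = 3.340 × (0.5893 − 0.1454) + 1.09 × 0.1454 = 1.483 + 0.1584 = 1.641 mg/L.
DO = C_s − D = 8.55 − 1.641 = 6.909 mg/L.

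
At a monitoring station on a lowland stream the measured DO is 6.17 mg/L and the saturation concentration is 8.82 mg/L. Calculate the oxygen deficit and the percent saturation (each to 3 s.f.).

D ≈ 2.65 mg/L; 70.0 % saturation

D = C_s − C = 8.82 − 6.17 = 2.65 mg/L.
% saturation = 6.17/8.82 × 100 = 70.0 %.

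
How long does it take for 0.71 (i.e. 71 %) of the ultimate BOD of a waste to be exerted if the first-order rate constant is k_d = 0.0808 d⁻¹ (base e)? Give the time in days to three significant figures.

t ≈ 15.3 d

y/L₀ = 1 − e^(−k_d t) = 0.71 ⇒ e^(−k_d t) = 0.290
t = −ln(0.290) / 0.0808 = 1.238 / 0.0808 = 15.32 d.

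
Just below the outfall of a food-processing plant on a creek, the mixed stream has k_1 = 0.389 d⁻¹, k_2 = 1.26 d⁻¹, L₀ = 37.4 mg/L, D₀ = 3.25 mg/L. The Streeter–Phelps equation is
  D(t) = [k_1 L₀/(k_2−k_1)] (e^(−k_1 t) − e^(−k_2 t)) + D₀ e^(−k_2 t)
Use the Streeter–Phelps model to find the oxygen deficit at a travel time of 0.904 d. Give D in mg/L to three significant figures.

D ≈ 7.44 mg/L

k_1 L₀/(k_2−k_1) = 0.389×37.4/(1.26−0.389) = 14.55/0.8710 = 16.70 mg/L.
e^(−k_1 t) = e^(−0.389×0.9040) = 0.7035; e^(−k_2 t) = e^(−1.26×0.9040) = 0.3201.
D = 16.70 × (0.7035 − 0.3201) + 3.25 × 0.3201 = 6.404 + 1.040 = 7.444 mg/L.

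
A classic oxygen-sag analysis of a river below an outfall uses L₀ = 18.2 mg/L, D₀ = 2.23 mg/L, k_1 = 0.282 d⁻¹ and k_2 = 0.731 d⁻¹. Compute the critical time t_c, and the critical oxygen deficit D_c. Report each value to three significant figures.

t_c = [1/(k_2−k_1)] ln[(k_2/k_1)(1 − D₀(k_2−k_1)/(k_1 L₀))]
= [1/(0.731−0.282)] ln[(0.731/0.282)(1 − 2.23×0.4490/(0.282×18.2))]
= (1/0.4490) ln[2.592 × 0.8049] = 2.227 × ln(2.086) = 2.227 × 0.7355 = 1.638 d.
D_c = (k_1/k_2) L₀ e^(−k_1 t_c) = (0.282/0.731) × 18.2 × e^(−0.282×1.638) = 0.3858 × 18.2 × 0.6301 = 4.424 mg/L.

t_c ≈ 1.64 d; D_c ≈ 4.42 mg/L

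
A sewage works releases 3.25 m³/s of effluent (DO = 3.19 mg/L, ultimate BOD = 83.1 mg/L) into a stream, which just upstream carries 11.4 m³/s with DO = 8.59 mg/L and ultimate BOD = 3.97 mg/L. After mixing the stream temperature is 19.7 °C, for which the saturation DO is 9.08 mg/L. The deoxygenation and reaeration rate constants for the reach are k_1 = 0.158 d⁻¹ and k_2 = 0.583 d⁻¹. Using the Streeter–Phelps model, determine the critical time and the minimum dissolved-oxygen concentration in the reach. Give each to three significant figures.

t_c ≈ 2.51 d; minimum DO ≈ 5.16 mg/L

Mixed DO = (11.4×8.59 + 3.25×3.19)/(11.4+3.25) = 108.3/14.65 = 7.392 mg/L.
Mixed L₀ = (11.4×3.97 + 3.25×83.1)/(14.65) = 315.3/14.65 = 21.52 mg/L.
Initial deficit D₀ = C_s − DO₀ = 9.08 − 7.392 = 1.688 mg/L.
t_c = (1/0.4250) ln[(0.583/0.158)(1 − 1.688×0.4250/(0.158×21.52))] = 2.353 × ln(2.912) = 2.515 d.
D_c = (0.158/0.583) × 21.52 × e^(−0.158×2.515) = 0.2710 × 21.52 × 0.6721 = 3.921 mg/L.
Minimum DO = 9.08 − 3.921 = 5.159 mg/L.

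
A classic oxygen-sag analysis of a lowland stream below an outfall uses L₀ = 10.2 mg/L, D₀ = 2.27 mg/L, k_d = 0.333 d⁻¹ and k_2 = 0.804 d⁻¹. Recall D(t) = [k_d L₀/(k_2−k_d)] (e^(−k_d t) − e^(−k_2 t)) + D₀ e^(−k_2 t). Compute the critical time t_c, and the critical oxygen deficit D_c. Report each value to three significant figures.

At the critical point dD/dt = 0, so k_d L₀ e^(−k_d t) = k_2 D. Substituting D(t) from the Streeter–Phelps equation and solving for t gives
t_c = ln[(k_2/k_d)(1 − D₀(k_2−k_d)/(k_d L₀))] / (k_2−k_d).
Here k_2−k_d = 0.4710 d⁻¹ and 1 − D₀(k_2−k_d)/(k_d L₀) = 1 − 2.27×0.4710/(0.333×10.2) = 0.6852, so
t_c = ln(2.414 × 0.6852) / 0.4710 = 0.5034 / 0.4710 = 1.069 d.
L(t_c) = L₀ e^(−k_d t_c) = 10.2 × 0.7005 = 7.145 mg/L, and at the critical point k_2 D_c = k_d L, so D_c = (0.333/0.804) × 7.145 = 2.959 mg/L.

t_c ≈ 1.07 d; D_c ≈ 2.96 mg/L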